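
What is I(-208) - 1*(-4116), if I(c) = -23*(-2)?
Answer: 4162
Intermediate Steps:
I(c) = 46
I(-208) - 1*(-4116) = 46 - 1*(-4116) = 46 + 4116 = 4162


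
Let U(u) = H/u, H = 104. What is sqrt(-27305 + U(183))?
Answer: I*sqrt(914398113)/183 ≈ 165.24*I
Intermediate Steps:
U(u) = 104/u
sqrt(-27305 + U(183)) = sqrt(-27305 + 104/183) = sqrt(-4996711/183) = I*sqrt(914398113)/183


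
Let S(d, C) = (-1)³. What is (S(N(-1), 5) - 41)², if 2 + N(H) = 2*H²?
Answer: 1764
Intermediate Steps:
N(H) = -2 + 2*H²
S(d, C) = -1
(S(N(-1), 5) - 41)² = (-1 - 41)² = (-42)² = 1764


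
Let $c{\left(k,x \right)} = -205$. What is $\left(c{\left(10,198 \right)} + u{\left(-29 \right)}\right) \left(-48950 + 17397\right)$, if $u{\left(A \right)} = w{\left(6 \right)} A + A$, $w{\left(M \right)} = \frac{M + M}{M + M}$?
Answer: $8298439$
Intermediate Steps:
$w{\left(M \right)} = 1$ ($w{\left(M \right)} = \frac{2 M}{2 M} = 2 M \frac{1}{2 M} = 1$)
$u{\left(A \right)} = 2 A$ ($u{\left(A \right)} = 1 A + A = A + A = 2 A$)
$\left(c{\left(10,198 \right)} + u{\left(-29 \right)}\right) \left(-48950 + 17397\right) = \left(-205 + 2 \left(-29\right)\right) \left(-48950 + 17397\right) = \left(-205 - 58\right) \left(-31553\right) = \left(-263\right) \left(-31553\right) = 8298439$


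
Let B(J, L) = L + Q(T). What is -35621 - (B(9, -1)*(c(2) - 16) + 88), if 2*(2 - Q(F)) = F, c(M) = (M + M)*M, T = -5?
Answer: -35681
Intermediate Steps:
c(M) = 2*M**2 (c(M) = (2*M)*M = 2*M**2)
Q(F) = 2 - F/2
B(J, L) = 9/2 + L (B(J, L) = L + (2 - 1/2*(-5)) = L + (2 + 5/2) = L + 9/2 = 9/2 + L)
-35621 - (B(9, -1)*(c(2) - 16) + 88) = -35621 - ((9/2 - 1)*(2*2**2 - 16) + 88) = -35621 - (7*(2*4 - 16)/2 + 88) = -35621 - (7*(8 - 16)/2 + 88) = -35621 - ((7/2)*(-8) + 88) = -35621 - (-28 + 88) = -35621 - 1*60 = -35621 - 60 = -35681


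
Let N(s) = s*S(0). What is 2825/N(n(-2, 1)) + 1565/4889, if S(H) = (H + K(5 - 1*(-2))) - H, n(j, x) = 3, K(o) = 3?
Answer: 13825510/44001 ≈ 314.21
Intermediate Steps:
S(H) = 3 (S(H) = (H + 3) - H = (3 + H) - H = 3)
N(s) = 3*s (N(s) = s*3 = 3*s)
2825/N(n(-2, 1)) + 1565/4889 = 2825/((3*3)) + 1565/4889 = 2825/9 + 1565*(1/4889) = 2825*(⅑) + 1565/4889 = 2825/9 + 1565/4889 = 13825510/44001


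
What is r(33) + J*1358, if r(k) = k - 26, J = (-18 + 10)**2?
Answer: 86919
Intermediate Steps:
J = 64 (J = (-8)**2 = 64)
r(k) = -26 + k
r(33) + J*1358 = (-26 + 33) + 64*1358 = 7 + 86912 = 86919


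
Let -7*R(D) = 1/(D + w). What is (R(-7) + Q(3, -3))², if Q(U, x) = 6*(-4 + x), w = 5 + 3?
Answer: 87025/49 ≈ 1776.0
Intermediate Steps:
w = 8
Q(U, x) = -24 + 6*x
R(D) = -1/(7*(8 + D)) (R(D) = -1/(7*(D + 8)) = -1/(7*(8 + D)))
(R(-7) + Q(3, -3))² = (-1/(56 + 7*(-7)) + (-24 + 6*(-3)))² = (-1/(56 - 49) + (-24 - 18))² = (-1/7 - 42)² = (-1*⅐ - 42)² = (-⅐ - 42)² = (-295/7)² = 87025/49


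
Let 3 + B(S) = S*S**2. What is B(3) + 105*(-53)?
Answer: -5541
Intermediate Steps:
B(S) = -3 + S**3 (B(S) = -3 + S*S**2 = -3 + S**3)
B(3) + 105*(-53) = (-3 + 3**3) + 105*(-53) = (-3 + 27) - 5565 = 24 - 5565 = -5541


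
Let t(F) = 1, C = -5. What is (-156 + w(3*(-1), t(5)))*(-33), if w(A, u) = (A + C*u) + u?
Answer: 5379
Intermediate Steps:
w(A, u) = A - 4*u (w(A, u) = (A - 5*u) + u = A - 4*u)
(-156 + w(3*(-1), t(5)))*(-33) = (-156 + (3*(-1) - 4*1))*(-33) = (-156 + (-3 - 4))*(-33) = (-156 - 7)*(-33) = -163*(-33) = 5379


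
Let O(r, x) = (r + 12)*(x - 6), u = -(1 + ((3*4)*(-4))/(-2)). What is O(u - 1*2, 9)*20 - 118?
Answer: -1018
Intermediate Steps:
u = -25 (u = -(1 - 6*(-4)) = -(1 - 1/2*(-48)) = -(1 + 24) = -1*25 = -25)
O(r, x) = (-6 + x)*(12 + r) (O(r, x) = (12 + r)*(-6 + x) = (-6 + x)*(12 + r))
O(u - 1*2, 9)*20 - 118 = (-72 - 6*(-25 - 1*2) + 12*9 + (-25 - 1*2)*9)*20 - 118 = (-72 - 6*(-25 - 2) + 108 + (-25 - 2)*9)*20 - 118 = (-72 - 6*(-27) + 108 - 27*9)*20 - 118 = (-72 + 162 + 108 - 243)*20 - 118 = -45*20 - 118 = -900 - 118 = -1018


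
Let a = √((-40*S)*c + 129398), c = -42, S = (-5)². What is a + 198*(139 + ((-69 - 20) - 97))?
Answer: -9306 + √171398 ≈ -8892.0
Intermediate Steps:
S = 25
a = √171398 (a = √(-40*25*(-42) + 129398) = √(-1000*(-42) + 129398) = √(42000 + 129398) = √171398 ≈ 414.00)
a + 198*(139 + ((-69 - 20) - 97)) = √171398 + 198*(139 + ((-69 - 20) - 97)) = √171398 + 198*(139 + (-89 - 97)) = √171398 + 198*(139 - 186) = √171398 + 198*(-47) = √171398 - 9306 = -9306 + √171398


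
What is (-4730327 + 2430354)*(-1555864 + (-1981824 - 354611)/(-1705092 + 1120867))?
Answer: 418122353673431589/116845 ≈ 3.5784e+12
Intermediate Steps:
(-4730327 + 2430354)*(-1555864 + (-1981824 - 354611)/(-1705092 + 1120867)) = -2299973*(-1555864 - 2336435/(-584225)) = -2299973*(-1555864 - 2336435*(-1/584225)) = -2299973*(-1555864 + 467287/116845) = -2299973*(-181794461793/116845) = 418122353673431589/116845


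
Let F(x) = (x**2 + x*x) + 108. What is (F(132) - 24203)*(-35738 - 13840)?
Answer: -533112234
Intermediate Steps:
F(x) = 108 + 2*x**2 (F(x) = (x**2 + x**2) + 108 = 2*x**2 + 108 = 108 + 2*x**2)
(F(132) - 24203)*(-35738 - 13840) = ((108 + 2*132**2) - 24203)*(-35738 - 13840) = ((108 + 2*17424) - 24203)*(-49578) = ((108 + 34848) - 24203)*(-49578) = (34956 - 24203)*(-49578) = 10753*(-49578) = -533112234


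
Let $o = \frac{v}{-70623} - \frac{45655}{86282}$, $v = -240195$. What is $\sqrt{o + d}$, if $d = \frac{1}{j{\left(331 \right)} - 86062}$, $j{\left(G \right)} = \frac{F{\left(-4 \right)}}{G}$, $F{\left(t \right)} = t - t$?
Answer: $\frac{2 \sqrt{27984156556203280096174077}}{6243074447673} \approx 1.6947$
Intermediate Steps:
$F{\left(t \right)} = 0$
$j{\left(G \right)} = 0$ ($j{\left(G \right)} = \frac{0}{G} = 0$)
$d = - \frac{1}{86062}$ ($d = \frac{1}{0 - 86062} = \frac{1}{-86062} = - \frac{1}{86062} \approx -1.162 \cdot 10^{-5}$)
$o = \frac{833343425}{290166366}$ ($o = - \frac{240195}{-70623} - \frac{45655}{86282} = \left(-240195\right) \left(- \frac{1}{70623}\right) - \frac{45655}{86282} = \frac{80065}{23541} - \frac{45655}{86282} = \frac{833343425}{290166366} \approx 2.872$)
$\sqrt{o + d} = \sqrt{\frac{833343425}{290166366} - \frac{1}{86062}} = \sqrt{\frac{17929727918996}{6243074447673}} = \frac{2 \sqrt{27984156556203280096174077}}{6243074447673}$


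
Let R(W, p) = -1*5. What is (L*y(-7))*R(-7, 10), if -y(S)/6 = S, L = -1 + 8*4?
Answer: -6510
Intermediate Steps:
R(W, p) = -5
L = 31 (L = -1 + 32 = 31)
y(S) = -6*S
(L*y(-7))*R(-7, 10) = (31*(-6*(-7)))*(-5) = (31*42)*(-5) = 1302*(-5) = -6510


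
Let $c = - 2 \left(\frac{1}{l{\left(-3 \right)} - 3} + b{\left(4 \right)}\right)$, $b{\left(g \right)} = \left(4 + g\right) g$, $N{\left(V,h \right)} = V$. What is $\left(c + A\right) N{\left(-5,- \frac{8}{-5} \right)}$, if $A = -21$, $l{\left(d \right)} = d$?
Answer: $\frac{1270}{3} \approx 423.33$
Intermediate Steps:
$b{\left(g \right)} = g \left(4 + g\right)$
$c = - \frac{191}{3}$ ($c = - 2 \left(\frac{1}{-3 - 3} + 4 \left(4 + 4\right)\right) = - 2 \left(\frac{1}{-6} + 4 \cdot 8\right) = - 2 \left(- \frac{1}{6} + 32\right) = \left(-2\right) \frac{191}{6} = - \frac{191}{3} \approx -63.667$)
$\left(c + A\right) N{\left(-5,- \frac{8}{-5} \right)} = \left(- \frac{191}{3} - 21\right) \left(-5\right) = \left(- \frac{254}{3}\right) \left(-5\right) = \frac{1270}{3}$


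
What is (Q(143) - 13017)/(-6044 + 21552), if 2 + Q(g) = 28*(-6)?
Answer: -13187/15508 ≈ -0.85034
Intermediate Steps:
Q(g) = -170 (Q(g) = -2 + 28*(-6) = -2 - 168 = -170)
(Q(143) - 13017)/(-6044 + 21552) = (-170 - 13017)/(-6044 + 21552) = -13187/15508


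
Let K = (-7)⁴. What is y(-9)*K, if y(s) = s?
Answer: -21609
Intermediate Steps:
K = 2401
y(-9)*K = -9*2401 = -21609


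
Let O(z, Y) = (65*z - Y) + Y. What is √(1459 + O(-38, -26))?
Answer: I*√1011 ≈ 31.796*I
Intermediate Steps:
O(z, Y) = 65*z (O(z, Y) = (-Y + 65*z) + Y = 65*z)
√(1459 + O(-38, -26)) = √(1459 + 65*(-38)) = √(1459 - 2470) = √(-1011) = I*√1011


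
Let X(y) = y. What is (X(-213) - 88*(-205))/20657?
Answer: 17827/20657 ≈ 0.86300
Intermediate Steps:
(X(-213) - 88*(-205))/20657 = (-213 - 88*(-205))/20657 = (-213 - 1*(-18040))*(1/20657) = (-213 + 18040)*(1/20657) = 17827*(1/20657) = 17827/20657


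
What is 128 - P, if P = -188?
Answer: 316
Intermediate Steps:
128 - P = 128 - 1*(-188) = 128 + 188 = 316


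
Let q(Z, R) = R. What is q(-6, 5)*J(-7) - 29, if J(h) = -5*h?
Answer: 146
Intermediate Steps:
q(-6, 5)*J(-7) - 29 = 5*(-5*(-7)) - 29 = 5*35 - 29 = 175 - 29 = 146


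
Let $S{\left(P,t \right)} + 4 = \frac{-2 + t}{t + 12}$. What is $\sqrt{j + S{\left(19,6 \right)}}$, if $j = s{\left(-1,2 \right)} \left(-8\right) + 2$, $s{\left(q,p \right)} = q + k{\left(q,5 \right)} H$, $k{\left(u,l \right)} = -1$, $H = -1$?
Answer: $\frac{4 i}{3} \approx 1.3333 i$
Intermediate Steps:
$s{\left(q,p \right)} = 1 + q$ ($s{\left(q,p \right)} = q - -1 = q + 1 = 1 + q$)
$S{\left(P,t \right)} = -4 + \frac{-2 + t}{12 + t}$ ($S{\left(P,t \right)} = -4 + \frac{-2 + t}{t + 12} = -4 + \frac{-2 + t}{12 + t}$)
$j = 2$ ($j = \left(1 - 1\right) \left(-8\right) + 2 = 0 \left(-8\right) + 2 = 0 + 2 = 2$)
$\sqrt{j + S{\left(19,6 \right)}} = \sqrt{2 + \frac{-50 - 18}{12 + 6}} = \sqrt{2 + \frac{-50 - 18}{18}} = \sqrt{2 + \frac{1}{18} \left(-68\right)} = \sqrt{2 - \frac{34}{9}} = \sqrt{- \frac{16}{9}} = \frac{4 i}{3}$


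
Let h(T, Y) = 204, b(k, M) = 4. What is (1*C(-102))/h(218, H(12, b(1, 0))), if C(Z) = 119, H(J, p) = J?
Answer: 7/12 ≈ 0.58333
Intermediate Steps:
(1*C(-102))/h(218, H(12, b(1, 0))) = (1*119)/204 = 119*(1/204) = 7/12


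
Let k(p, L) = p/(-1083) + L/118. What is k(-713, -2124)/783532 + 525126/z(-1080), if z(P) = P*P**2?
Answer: -6517531627523/14846495969376000 ≈ -0.00043899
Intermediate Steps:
z(P) = P**3
k(p, L) = -p/1083 + L/118 (k(p, L) = p*(-1/1083) + L*(1/118) = -p/1083 + L/118)
k(-713, -2124)/783532 + 525126/z(-1080) = (-1/1083*(-713) + (1/118)*(-2124))/783532 + 525126/((-1080)**3) = (713/1083 - 18)*(1/783532) + 525126/(-1259712000) = -18781/1083*1/783532 + 525126*(-1/1259712000) = -18781/848565156 - 87521/209952000 = -6517531627523/14846495969376000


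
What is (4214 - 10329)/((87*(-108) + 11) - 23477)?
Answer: 6115/32862 ≈ 0.18608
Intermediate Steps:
(4214 - 10329)/((87*(-108) + 11) - 23477) = -6115/((-9396 + 11) - 23477) = -6115/(-9385 - 23477) = -6115/(-32862) = -6115*(-1/32862) = 6115/32862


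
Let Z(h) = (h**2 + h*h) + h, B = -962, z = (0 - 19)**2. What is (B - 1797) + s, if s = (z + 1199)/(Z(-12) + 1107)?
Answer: -1271379/461 ≈ -2757.9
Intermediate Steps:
z = 361 (z = (-19)**2 = 361)
Z(h) = h + 2*h**2 (Z(h) = (h**2 + h**2) + h = 2*h**2 + h = h + 2*h**2)
s = 520/461 (s = (361 + 1199)/(-12*(1 + 2*(-12)) + 1107) = 1560/(-12*(1 - 24) + 1107) = 1560/(-12*(-23) + 1107) = 1560/(276 + 1107) = 1560/1383 = 1560*(1/1383) = 520/461 ≈ 1.1280)
(B - 1797) + s = (-962 - 1797) + 520/461 = -2759 + 520/461 = -1271379/461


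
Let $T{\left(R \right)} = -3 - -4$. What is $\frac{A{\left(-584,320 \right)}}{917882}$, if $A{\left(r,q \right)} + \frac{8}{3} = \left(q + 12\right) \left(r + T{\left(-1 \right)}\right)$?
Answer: $- \frac{290338}{1376823} \approx -0.21088$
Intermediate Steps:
$T{\left(R \right)} = 1$ ($T{\left(R \right)} = -3 + 4 = 1$)
$A{\left(r,q \right)} = - \frac{8}{3} + \left(1 + r\right) \left(12 + q\right)$ ($A{\left(r,q \right)} = - \frac{8}{3} + \left(q + 12\right) \left(r + 1\right) = - \frac{8}{3} + \left(12 + q\right) \left(1 + r\right) = - \frac{8}{3} + \left(1 + r\right) \left(12 + q\right)$)
$\frac{A{\left(-584,320 \right)}}{917882} = \frac{\frac{28}{3} + 320 + 12 \left(-584\right) + 320 \left(-584\right)}{917882} = \left(\frac{28}{3} + 320 - 7008 - 186880\right) \frac{1}{917882} = \left(- \frac{580676}{3}\right) \frac{1}{917882} = - \frac{290338}{1376823}$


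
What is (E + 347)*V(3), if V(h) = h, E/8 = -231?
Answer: -4503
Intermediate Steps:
E = -1848 (E = 8*(-231) = -1848)
(E + 347)*V(3) = (-1848 + 347)*3 = -1501*3 = -4503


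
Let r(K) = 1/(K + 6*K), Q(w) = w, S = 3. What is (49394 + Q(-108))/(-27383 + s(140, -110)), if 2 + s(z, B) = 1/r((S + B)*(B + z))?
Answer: -49286/49855 ≈ -0.98859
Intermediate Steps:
r(K) = 1/(7*K)
s(z, B) = -2 + 7*(3 + B)*(B + z) (s(z, B) = -2 + 1/(1/(7*(((3 + B)*(B + z))))) = -2 + 1/((1/((3 + B)*(B + z)))/7) = -2 + 1/(1/(7*(3 + B)*(B + z))) = -2 + 7*(3 + B)*(B + z))
(49394 + Q(-108))/(-27383 + s(140, -110)) = (49394 - 108)/(-27383 + (-2 + 7*(-110)**2 + 21*(-110) + 21*140 + 7*(-110)*140)) = 49286/(-27383 + (-2 + 7*12100 - 2310 + 2940 - 107800)) = 49286/(-27383 + (-2 + 84700 - 2310 + 2940 - 107800)) = 49286/(-27383 - 22472) = 49286/(-49855) = 49286*(-1/49855) = -49286/49855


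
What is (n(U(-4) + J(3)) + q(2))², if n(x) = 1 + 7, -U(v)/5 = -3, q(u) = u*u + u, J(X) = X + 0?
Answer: 196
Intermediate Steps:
J(X) = X
q(u) = u + u² (q(u) = u² + u = u + u²)
U(v) = 15 (U(v) = -5*(-3) = 15)
n(x) = 8
(n(U(-4) + J(3)) + q(2))² = (8 + 2*(1 + 2))² = (8 + 2*3)² = (8 + 6)² = 14² = 196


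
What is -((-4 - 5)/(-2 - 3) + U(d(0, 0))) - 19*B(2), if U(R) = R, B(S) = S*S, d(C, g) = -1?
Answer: -384/5 ≈ -76.800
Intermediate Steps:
B(S) = S²
-((-4 - 5)/(-2 - 3) + U(d(0, 0))) - 19*B(2) = -((-4 - 5)/(-2 - 3) - 1) - 19*2² = -(-9/(-5) - 1) - 19*4 = -(-9*(-⅕) - 1) - 76 = -(9/5 - 1) - 76 = -1*⅘ - 76 = -⅘ - 76 = -384/5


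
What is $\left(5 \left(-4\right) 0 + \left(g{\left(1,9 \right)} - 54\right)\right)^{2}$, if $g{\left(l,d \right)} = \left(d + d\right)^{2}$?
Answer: $72900$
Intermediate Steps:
$g{\left(l,d \right)} = 4 d^{2}$ ($g{\left(l,d \right)} = \left(2 d\right)^{2} = 4 d^{2}$)
$\left(5 \left(-4\right) 0 + \left(g{\left(1,9 \right)} - 54\right)\right)^{2} = \left(5 \left(-4\right) 0 - \left(54 - 4 \cdot 9^{2}\right)\right)^{2} = \left(\left(-20\right) 0 + \left(4 \cdot 81 - 54\right)\right)^{2} = \left(0 + \left(324 - 54\right)\right)^{2} = \left(0 + 270\right)^{2} = 270^{2} = 72900$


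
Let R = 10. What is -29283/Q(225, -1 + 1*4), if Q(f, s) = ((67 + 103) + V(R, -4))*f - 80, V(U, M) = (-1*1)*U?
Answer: -29283/35920 ≈ -0.81523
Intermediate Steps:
V(U, M) = -U
Q(f, s) = -80 + 160*f (Q(f, s) = ((67 + 103) - 1*10)*f - 80 = (170 - 10)*f - 80 = 160*f - 80 = -80 + 160*f)
-29283/Q(225, -1 + 1*4) = -29283/(-80 + 160*225) = -29283/(-80 + 36000) = -29283/35920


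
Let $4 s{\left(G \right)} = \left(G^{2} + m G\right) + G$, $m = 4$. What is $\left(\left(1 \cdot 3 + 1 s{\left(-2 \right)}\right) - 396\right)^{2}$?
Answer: $\frac{622521}{4} \approx 1.5563 \cdot 10^{5}$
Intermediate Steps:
$s{\left(G \right)} = \frac{G^{2}}{4} + \frac{5 G}{4}$ ($s{\left(G \right)} = \frac{\left(G^{2} + 4 G\right) + G}{4} = \frac{G^{2} + 5 G}{4} = \frac{G^{2}}{4} + \frac{5 G}{4}$)
$\left(\left(1 \cdot 3 + 1 s{\left(-2 \right)}\right) - 396\right)^{2} = \left(\left(1 \cdot 3 + 1 \cdot \frac{1}{4} \left(-2\right) \left(5 - 2\right)\right) - 396\right)^{2} = \left(\left(3 + 1 \cdot \frac{1}{4} \left(-2\right) 3\right) - 396\right)^{2} = \left(\left(3 + 1 \left(- \frac{3}{2}\right)\right) - 396\right)^{2} = \left(\left(3 - \frac{3}{2}\right) - 396\right)^{2} = \left(\frac{3}{2} - 396\right)^{2} = \left(- \frac{789}{2}\right)^{2} = \frac{622521}{4}$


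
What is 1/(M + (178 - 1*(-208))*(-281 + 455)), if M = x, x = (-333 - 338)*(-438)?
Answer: 1/361062 ≈ 2.7696e-6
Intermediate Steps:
x = 293898 (x = -671*(-438) = 293898)
M = 293898
1/(M + (178 - 1*(-208))*(-281 + 455)) = 1/(293898 + (178 - 1*(-208))*(-281 + 455)) = 1/(293898 + (178 + 208)*174) = 1/(293898 + 386*174) = 1/(293898 + 67164) = 1/361062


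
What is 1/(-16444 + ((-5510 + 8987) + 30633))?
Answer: 1/17666 ≈ 5.6606e-5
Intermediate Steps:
1/(-16444 + ((-5510 + 8987) + 30633)) = 1/(-16444 + (3477 + 30633)) = 1/(-16444 + 34110) = 1/17666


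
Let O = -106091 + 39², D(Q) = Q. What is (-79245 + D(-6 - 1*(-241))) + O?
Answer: -183580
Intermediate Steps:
O = -104570 (O = -106091 + 1521 = -104570)
(-79245 + D(-6 - 1*(-241))) + O = (-79245 + (-6 - 1*(-241))) - 104570 = (-79245 + (-6 + 241)) - 104570 = (-79245 + 235) - 104570 = -79010 - 104570 = -183580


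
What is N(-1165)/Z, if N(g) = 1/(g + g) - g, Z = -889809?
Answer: -2714449/2073254970 ≈ -0.0013093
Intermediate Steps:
N(g) = 1/(2*g) - g
N(-1165)/Z = ((½)/(-1165) - 1*(-1165))/(-889809) = ((½)*(-1/1165) + 1165)*(-1/889809) = (-1/2330 + 1165)*(-1/889809) = (2714449/2330)*(-1/889809) = -2714449/2073254970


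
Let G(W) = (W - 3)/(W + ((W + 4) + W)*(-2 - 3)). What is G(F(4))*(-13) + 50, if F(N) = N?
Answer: 2813/56 ≈ 50.232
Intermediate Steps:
G(W) = (-3 + W)/(-20 - 9*W) (G(W) = (-3 + W)/(W + ((4 + W) + W)*(-5)) = (-3 + W)/(W + (4 + 2*W)*(-5)) = (-3 + W)/(W + (-20 - 10*W)) = (-3 + W)/(-20 - 9*W))
G(F(4))*(-13) + 50 = ((3 - 1*4)/(20 + 9*4))*(-13) + 50 = ((3 - 4)/(20 + 36))*(-13) + 50 = (-1/56)*(-13) + 50 = ((1/56)*(-1))*(-13) + 50 = -1/56*(-13) + 50 = 13/56 + 50 = 2813/56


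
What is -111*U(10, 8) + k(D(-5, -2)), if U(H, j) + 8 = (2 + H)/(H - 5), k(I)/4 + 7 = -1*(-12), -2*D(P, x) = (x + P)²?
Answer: 3208/5 ≈ 641.60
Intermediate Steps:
D(P, x) = -(P + x)²/2 (D(P, x) = -(x + P)²/2 = -(P + x)²/2)
k(I) = 20 (k(I) = -28 + 4*(-1*(-12)) = -28 + 4*12 = -28 + 48 = 20)
U(H, j) = -8 + (2 + H)/(-5 + H) (U(H, j) = -8 + (2 + H)/(H - 5) = -8 + (2 + H)/(-5 + H))
-111*U(10, 8) + k(D(-5, -2)) = -777*(6 - 1*10)/(-5 + 10) + 20 = -777*(6 - 10)/5 + 20 = -777*(-4)/5 + 20 = -111*(-28/5) + 20 = 3108/5 + 20 = 3208/5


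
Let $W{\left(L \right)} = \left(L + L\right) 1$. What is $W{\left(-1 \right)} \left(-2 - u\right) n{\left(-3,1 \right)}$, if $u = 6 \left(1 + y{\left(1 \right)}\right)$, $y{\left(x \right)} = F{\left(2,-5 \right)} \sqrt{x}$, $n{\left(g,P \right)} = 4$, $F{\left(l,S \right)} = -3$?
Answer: $-80$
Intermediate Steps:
$y{\left(x \right)} = - 3 \sqrt{x}$
$W{\left(L \right)} = 2 L$ ($W{\left(L \right)} = 2 L 1 = 2 L$)
$u = -12$ ($u = 6 \left(1 - 3 \sqrt{1}\right) = 6 \left(1 - 3\right) = 6 \left(-2\right) = -12$)
$W{\left(-1 \right)} \left(-2 - u\right) n{\left(-3,1 \right)} = 2 \left(-1\right) \left(-2 - -12\right) 4 = - 2 \left(-2 + 12\right) 4 = \left(-2\right) 10 \cdot 4 = \left(-20\right) 4 = -80$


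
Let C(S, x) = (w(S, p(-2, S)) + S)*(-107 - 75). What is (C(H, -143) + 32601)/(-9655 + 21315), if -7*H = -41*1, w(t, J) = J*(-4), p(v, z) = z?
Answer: 35799/11660 ≈ 3.0702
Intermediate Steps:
w(t, J) = -4*J
H = 41/7 (H = -(-41)/7 = -⅐*(-41) = 41/7 ≈ 5.8571)
C(S, x) = 546*S (C(S, x) = (-4*S + S)*(-107 - 75) = -3*S*(-182) = 546*S)
(C(H, -143) + 32601)/(-9655 + 21315) = (546*(41/7) + 32601)/(-9655 + 21315) = (3198 + 32601)/11660 = 35799*(1/11660) = 35799/11660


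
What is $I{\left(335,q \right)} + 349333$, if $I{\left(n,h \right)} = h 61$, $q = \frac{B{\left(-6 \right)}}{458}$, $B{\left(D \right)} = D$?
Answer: $\frac{79997074}{229} \approx 3.4933 \cdot 10^{5}$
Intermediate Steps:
$q = - \frac{3}{229}$ ($q = - \frac{6}{458} = \left(-6\right) \frac{1}{458} = - \frac{3}{229} \approx -0.0131$)
$I{\left(n,h \right)} = 61 h$
$I{\left(335,q \right)} + 349333 = 61 \left(- \frac{3}{229}\right) + 349333 = - \frac{183}{229} + 349333 = \frac{79997074}{229}$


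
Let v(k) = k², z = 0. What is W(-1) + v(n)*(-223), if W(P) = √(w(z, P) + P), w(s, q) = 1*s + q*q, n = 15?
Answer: -50175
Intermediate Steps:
w(s, q) = s + q²
W(P) = √(P + P²) (W(P) = √((0 + P²) + P) = √(P² + P) = √(P + P²))
W(-1) + v(n)*(-223) = √(-(1 - 1)) + 15²*(-223) = √(-1*0) + 225*(-223) = √0 - 50175 = 0 - 50175 = -50175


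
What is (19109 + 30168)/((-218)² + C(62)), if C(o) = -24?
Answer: 49277/47500 ≈ 1.0374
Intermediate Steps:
(19109 + 30168)/((-218)² + C(62)) = (19109 + 30168)/((-218)² - 24) = 49277/(47524 - 24) = 49277/47500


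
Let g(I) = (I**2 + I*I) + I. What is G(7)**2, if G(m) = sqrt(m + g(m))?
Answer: 112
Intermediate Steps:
g(I) = I + 2*I**2 (g(I) = (I**2 + I**2) + I = 2*I**2 + I = I + 2*I**2)
G(m) = sqrt(m + m*(1 + 2*m))
G(7)**2 = (sqrt(2)*sqrt(7*(1 + 7)))**2 = (sqrt(2)*sqrt(7*8))**2 = (sqrt(2)*sqrt(56))**2 = (sqrt(2)*(2*sqrt(14)))**2 = (4*sqrt(7))**2 = 112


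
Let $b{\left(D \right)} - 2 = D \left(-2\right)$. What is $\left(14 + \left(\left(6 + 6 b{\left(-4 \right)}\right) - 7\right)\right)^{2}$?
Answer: $5329$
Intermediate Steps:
$b{\left(D \right)} = 2 - 2 D$ ($b{\left(D \right)} = 2 + D \left(-2\right) = 2 - 2 D$)
$\left(14 + \left(\left(6 + 6 b{\left(-4 \right)}\right) - 7\right)\right)^{2} = \left(14 - \left(1 - 6 \left(2 - -8\right)\right)\right)^{2} = \left(14 - \left(1 - 6 \left(2 + 8\right)\right)\right)^{2} = \left(14 + \left(\left(6 + 6 \cdot 10\right) - 7\right)\right)^{2} = \left(14 + \left(\left(6 + 60\right) - 7\right)\right)^{2} = \left(14 + \left(66 - 7\right)\right)^{2} = \left(14 + 59\right)^{2} = 73^{2} = 5329$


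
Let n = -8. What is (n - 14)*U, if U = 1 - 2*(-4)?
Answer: -198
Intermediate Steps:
U = 9 (U = 1 + 8 = 9)
(n - 14)*U = (-8 - 14)*9 = -22*9 = -198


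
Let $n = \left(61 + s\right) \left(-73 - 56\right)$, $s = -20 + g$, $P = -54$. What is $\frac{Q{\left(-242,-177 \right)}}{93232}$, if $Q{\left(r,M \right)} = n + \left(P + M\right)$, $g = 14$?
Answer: $- \frac{3663}{46616} \approx -0.078578$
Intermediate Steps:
$s = -6$ ($s = -20 + 14 = -6$)
$n = -7095$ ($n = \left(61 - 6\right) \left(-73 - 56\right) = 55 \left(-129\right) = -7095$)
$Q{\left(r,M \right)} = -7149 + M$ ($Q{\left(r,M \right)} = -7095 + \left(-54 + M\right) = -7149 + M$)
$\frac{Q{\left(-242,-177 \right)}}{93232} = \frac{-7149 - 177}{93232} = \left(-7326\right) \frac{1}{93232} = - \frac{3663}{46616}$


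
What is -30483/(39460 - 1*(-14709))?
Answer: -30483/54169 ≈ -0.56274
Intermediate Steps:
-30483/(39460 - 1*(-14709)) = -30483/(39460 + 14709) = -30483/54169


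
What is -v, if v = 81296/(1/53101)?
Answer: -4316898896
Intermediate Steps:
v = 4316898896 (v = 81296/(1/53101) = 81296*53101 = 4316898896)
-v = -1*4316898896 = -4316898896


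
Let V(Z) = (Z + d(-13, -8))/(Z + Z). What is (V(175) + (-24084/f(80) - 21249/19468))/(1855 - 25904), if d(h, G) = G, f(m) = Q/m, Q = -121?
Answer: -6563889115363/9913837110100 ≈ -0.66209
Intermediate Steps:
f(m) = -121/m
V(Z) = (-8 + Z)/(2*Z) (V(Z) = (Z - 8)/(Z + Z) = (-8 + Z)/((2*Z)) = (-8 + Z)*(1/(2*Z)) = (-8 + Z)/(2*Z))
(V(175) + (-24084/f(80) - 21249/19468))/(1855 - 25904) = ((1/2)*(-8 + 175)/175 + (-24084/((-121/80)) - 21249/19468))/(1855 - 25904) = ((1/2)*(1/175)*167 + (-24084/((-121*1/80)) - 21249*1/19468))/(-24049) = (167/350 + (-24084/(-121/80) - 21249/19468))*(-1/24049) = (167/350 + (-24084*(-80/121) - 21249/19468))*(-1/24049) = (167/350 + (1926720/121 - 21249/19468))*(-1/24049) = (167/350 + 37506813831/2355628)*(-1/24049) = (6563889115363/412234900)*(-1/24049) = -6563889115363/9913837110100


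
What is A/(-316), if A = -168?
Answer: 42/79 ≈ 0.53165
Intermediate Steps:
A/(-316) = -168/(-316) = -168*(-1/316) = 42/79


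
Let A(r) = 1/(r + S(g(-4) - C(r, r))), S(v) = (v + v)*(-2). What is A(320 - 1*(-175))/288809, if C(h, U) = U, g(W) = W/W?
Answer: 1/713647039 ≈ 1.4013e-9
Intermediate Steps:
g(W) = 1
S(v) = -4*v (S(v) = (2*v)*(-2) = -4*v)
A(r) = 1/(-4 + 5*r) (A(r) = 1/(r - 4*(1 - r)) = 1/(r + (-4 + 4*r)) = 1/(-4 + 5*r))
A(320 - 1*(-175))/288809 = 1/(-4 + 5*(320 - 1*(-175))*288809) = (1/288809)/(-4 + 5*(320 + 175)) = (1/288809)/(-4 + 5*495) = (1/288809)/(-4 + 2475) = (1/288809)/2471 = (1/2471)*(1/288809) = 1/713647039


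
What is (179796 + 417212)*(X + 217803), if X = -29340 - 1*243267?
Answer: -32718426432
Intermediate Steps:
X = -272607 (X = -29340 - 243267 = -272607)
(179796 + 417212)*(X + 217803) = (179796 + 417212)*(-272607 + 217803) = 597008*(-54804) = -32718426432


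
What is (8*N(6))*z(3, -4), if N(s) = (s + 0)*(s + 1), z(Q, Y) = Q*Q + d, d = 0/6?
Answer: 3024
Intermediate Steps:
d = 0 (d = 0*(⅙) = 0)
z(Q, Y) = Q² (z(Q, Y) = Q*Q + 0 = Q² + 0 = Q²)
N(s) = s*(1 + s)
(8*N(6))*z(3, -4) = (8*(6*(1 + 6)))*3² = (8*(6*7))*9 = (8*42)*9 = 336*9 = 3024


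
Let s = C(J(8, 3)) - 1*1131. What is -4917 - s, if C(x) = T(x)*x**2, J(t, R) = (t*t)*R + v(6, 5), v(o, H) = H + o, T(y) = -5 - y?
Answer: 8567686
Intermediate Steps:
J(t, R) = 11 + R*t**2 (J(t, R) = (t*t)*R + (5 + 6) = t**2*R + 11 = R*t**2 + 11 = 11 + R*t**2)
C(x) = x**2*(-5 - x) (C(x) = (-5 - x)*x**2 = x**2*(-5 - x))
s = -8572603 (s = (11 + 3*8**2)**2*(-5 - (11 + 3*8**2)) - 1*1131 = (11 + 3*64)**2*(-5 - (11 + 3*64)) - 1131 = (11 + 192)**2*(-5 - (11 + 192)) - 1131 = 203**2*(-5 - 1*203) - 1131 = 41209*(-5 - 203) - 1131 = 41209*(-208) - 1131 = -8571472 - 1131 = -8572603)
-4917 - s = -4917 - 1*(-8572603) = -4917 + 8572603 = 8567686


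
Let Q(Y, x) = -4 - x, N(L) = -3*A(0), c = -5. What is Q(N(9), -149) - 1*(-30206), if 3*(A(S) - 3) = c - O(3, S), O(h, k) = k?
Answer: 30351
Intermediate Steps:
A(S) = 4/3 - S/3 (A(S) = 3 + (-5 - S)/3 = 3 + (-5/3 - S/3) = 4/3 - S/3)
N(L) = -4 (N(L) = -3*(4/3 - ⅓*0) = -3*(4/3 + 0) = -3*4/3 = -4)
Q(N(9), -149) - 1*(-30206) = (-4 - 1*(-149)) - 1*(-30206) = (-4 + 149) + 30206 = 145 + 30206 = 30351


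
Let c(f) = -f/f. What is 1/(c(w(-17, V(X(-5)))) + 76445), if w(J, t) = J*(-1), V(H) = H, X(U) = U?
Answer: 1/76444 ≈ 1.3081e-5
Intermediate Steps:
w(J, t) = -J
c(f) = -1 (c(f) = -1*1 = -1)
1/(c(w(-17, V(X(-5)))) + 76445) = 1/(-1 + 76445) = 1/76444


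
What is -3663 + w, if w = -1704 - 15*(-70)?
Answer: -4317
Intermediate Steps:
w = -654 (w = -1704 + 1050 = -654)
-3663 + w = -3663 - 654 = -4317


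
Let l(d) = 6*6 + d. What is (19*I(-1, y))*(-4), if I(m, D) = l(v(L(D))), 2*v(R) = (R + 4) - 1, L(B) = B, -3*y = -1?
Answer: -8588/3 ≈ -2862.7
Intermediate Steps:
y = ⅓ (y = -⅓*(-1) = ⅓ ≈ 0.33333)
v(R) = 3/2 + R/2 (v(R) = ((R + 4) - 1)/2 = ((4 + R) - 1)/2 = (3 + R)/2 = 3/2 + R/2)
l(d) = 36 + d
I(m, D) = 75/2 + D/2 (I(m, D) = 36 + (3/2 + D/2) = 75/2 + D/2)
(19*I(-1, y))*(-4) = (19*(75/2 + (½)*(⅓)))*(-4) = (19*(75/2 + ⅙))*(-4) = (19*(113/3))*(-4) = (2147/3)*(-4) = -8588/3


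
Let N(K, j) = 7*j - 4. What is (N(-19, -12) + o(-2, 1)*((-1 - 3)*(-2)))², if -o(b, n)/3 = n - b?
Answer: 25600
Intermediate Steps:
N(K, j) = -4 + 7*j
o(b, n) = -3*n + 3*b (o(b, n) = -3*(n - b) = -3*n + 3*b)
(N(-19, -12) + o(-2, 1)*((-1 - 3)*(-2)))² = ((-4 + 7*(-12)) + (-3*1 + 3*(-2))*((-1 - 3)*(-2)))² = ((-4 - 84) + (-3 - 6)*(-4*(-2)))² = (-88 - 9*8)² = (-88 - 72)² = (-160)² = 25600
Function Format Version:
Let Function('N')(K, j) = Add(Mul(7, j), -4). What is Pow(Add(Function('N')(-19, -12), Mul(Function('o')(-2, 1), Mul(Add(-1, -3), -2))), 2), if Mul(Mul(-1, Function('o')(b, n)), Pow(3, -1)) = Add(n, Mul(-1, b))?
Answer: 25600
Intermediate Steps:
Function('N')(K, j) = Add(-4, Mul(7, j))
Function('o')(b, n) = Add(Mul(-3, n), Mul(3, b)) (Function('o')(b, n) = Mul(-3, Add(n, Mul(-1, b))) = Add(Mul(-3, n), Mul(3, b)))
Pow(Add(Function('N')(-19, -12), Mul(Function('o')(-2, 1), Mul(Add(-1, -3), -2))), 2) = Pow(Add(Add(-4, Mul(7, -12)), Mul(Add(Mul(-3, 1), Mul(3, -2)), Mul(Add(-1, -3), -2))), 2) = Pow(Add(Add(-4, -84), Mul(Add(-3, -6), Mul(-4, -2))), 2) = Pow(Add(-88, Mul(-9, 8)), 2) = Pow(Add(-88, -72), 2) = Pow(-160, 2) = 25600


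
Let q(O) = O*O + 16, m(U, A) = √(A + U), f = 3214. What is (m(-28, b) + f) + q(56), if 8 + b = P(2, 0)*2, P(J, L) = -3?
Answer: 6366 + I*√42 ≈ 6366.0 + 6.4807*I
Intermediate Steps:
b = -14 (b = -8 - 3*2 = -8 - 6 = -14)
q(O) = 16 + O² (q(O) = O² + 16 = 16 + O²)
(m(-28, b) + f) + q(56) = (√(-14 - 28) + 3214) + (16 + 56²) = (√(-42) + 3214) + (16 + 3136) = (I*√42 + 3214) + 3152 = (3214 + I*√42) + 3152 = 6366 + I*√42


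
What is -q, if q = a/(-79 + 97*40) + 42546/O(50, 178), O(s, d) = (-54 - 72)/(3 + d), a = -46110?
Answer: 232354361/3801 ≈ 61130.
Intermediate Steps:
O(s, d) = -126/(3 + d)
q = -232354361/3801 (q = -46110/(-79 + 97*40) + 42546/((-126/(3 + 178))) = -46110/(-79 + 3880) + 42546/((-126/181)) = -46110/3801 + 42546/((-126*1/181)) = -46110*1/3801 + 42546/(-126/181) = -15370/1267 + 42546*(-181/126) = -15370/1267 - 183353/3 = -232354361/3801 ≈ -61130.)
-q = -1*(-232354361/3801) = 232354361/3801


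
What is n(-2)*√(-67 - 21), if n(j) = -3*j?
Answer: 12*I*√22 ≈ 56.285*I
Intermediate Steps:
n(-2)*√(-67 - 21) = (-3*(-2))*√(-67 - 21) = 6*√(-88) = 6*(2*I*√22) = 12*I*√22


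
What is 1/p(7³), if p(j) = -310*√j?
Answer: -√7/15190 ≈ -0.00017418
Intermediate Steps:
1/p(7³) = 1/(-310*7*√7) = 1/(-2170*√7) = -√7/15190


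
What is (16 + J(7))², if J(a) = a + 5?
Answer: 784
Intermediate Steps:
J(a) = 5 + a
(16 + J(7))² = (16 + (5 + 7))² = (16 + 12)² = 28² = 784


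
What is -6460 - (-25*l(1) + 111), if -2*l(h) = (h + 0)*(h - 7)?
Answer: -6496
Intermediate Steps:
l(h) = -h*(-7 + h)/2 (l(h) = -(h + 0)*(h - 7)/2 = -h*(-7 + h)/2)
-6460 - (-25*l(1) + 111) = -6460 - (-25*(7 - 1*1)/2 + 111) = -6460 - (-25*(7 - 1)/2 + 111) = -6460 - (-25*6/2 + 111) = -6460 - (-25*3 + 111) = -6460 - (-75 + 111) = -6460 - 1*36 = -6460 - 36 = -6496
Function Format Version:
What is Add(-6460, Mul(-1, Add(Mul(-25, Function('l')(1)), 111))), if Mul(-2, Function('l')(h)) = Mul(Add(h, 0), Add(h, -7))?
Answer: -6496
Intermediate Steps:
Function('l')(h) = Mul(Rational(-1, 2), h, Add(-7, h)) (Function('l')(h) = Mul(Rational(-1, 2), Mul(Add(h, 0), Add(h, -7))) = Mul(Rational(-1, 2), Mul(h, Add(-7, h))) = Mul(Rational(-1, 2), h, Add(-7, h)))
Add(-6460, Mul(-1, Add(Mul(-25, Function('l')(1)), 111))) = Add(-6460, Mul(-1, Add(Mul(-25, Mul(Rational(1, 2), 1, Add(7, Mul(-1, 1)))), 111))) = Add(-6460, Mul(-1, Add(Mul(-25, Mul(Rational(1, 2), 1, Add(7, -1))), 111))) = Add(-6460, Mul(-1, Add(Mul(-25, Mul(Rational(1, 2), 1, 6)), 111))) = Add(-6460, Mul(-1, Add(Mul(-25, 3), 111))) = Add(-6460, Mul(-1, Add(-75, 111))) = Add(-6460, Mul(-1, 36)) = Add(-6460, -36) = -6496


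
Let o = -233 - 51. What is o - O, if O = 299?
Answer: -583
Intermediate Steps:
o = -284
o - O = -284 - 1*299 = -284 - 299 = -583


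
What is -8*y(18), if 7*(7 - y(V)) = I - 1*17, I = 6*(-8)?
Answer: -912/7 ≈ -130.29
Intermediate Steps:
I = -48
y(V) = 114/7 (y(V) = 7 - (-48 - 1*17)/7 = 7 - (-48 - 17)/7 = 7 - 1/7*(-65) = 7 + 65/7 = 114/7)
-8*y(18) = -8*114/7 = -912/7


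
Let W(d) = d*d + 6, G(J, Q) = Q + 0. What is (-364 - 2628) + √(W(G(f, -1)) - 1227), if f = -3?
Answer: -2992 + 2*I*√305 ≈ -2992.0 + 34.929*I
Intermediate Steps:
G(J, Q) = Q
W(d) = 6 + d² (W(d) = d² + 6 = 6 + d²)
(-364 - 2628) + √(W(G(f, -1)) - 1227) = (-364 - 2628) + √((6 + (-1)²) - 1227) = -2992 + √((6 + 1) - 1227) = -2992 + √(7 - 1227) = -2992 + √(-1220) = -2992 + 2*I*√305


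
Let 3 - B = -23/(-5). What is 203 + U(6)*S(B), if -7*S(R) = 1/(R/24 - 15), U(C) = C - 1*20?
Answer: 22924/113 ≈ 202.87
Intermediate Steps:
U(C) = -20 + C (U(C) = C - 20 = -20 + C)
B = -8/5 (B = 3 - (-23)/(-5) = 3 - (-23)*(-1)/5 = 3 - 1*23/5 = 3 - 23/5 = -8/5 ≈ -1.6000)
S(R) = -1/(7*(-15 + R/24)) (S(R) = -1/(7*(R/24 - 15)) = -1/(7*(-15 + R/24)))
203 + U(6)*S(B) = 203 + (-20 + 6)*(-24/(-2520 + 7*(-8/5))) = 203 - (-336)/(-2520 - 56/5) = 203 - (-336)/(-12656/5) = 203 - (-336)*(-5)/12656 = 203 - 14*15/1582 = 203 - 15/113 = 22924/113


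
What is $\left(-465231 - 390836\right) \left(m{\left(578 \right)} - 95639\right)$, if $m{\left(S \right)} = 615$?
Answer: $81346910608$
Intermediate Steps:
$\left(-465231 - 390836\right) \left(m{\left(578 \right)} - 95639\right) = \left(-465231 - 390836\right) \left(615 - 95639\right) = \left(-856067\right) \left(-95024\right) = 81346910608$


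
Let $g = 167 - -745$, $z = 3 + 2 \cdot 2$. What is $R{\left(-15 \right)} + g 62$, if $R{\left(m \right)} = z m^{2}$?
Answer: $58119$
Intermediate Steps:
$z = 7$ ($z = 3 + 4 = 7$)
$g = 912$ ($g = 167 + 745 = 912$)
$R{\left(m \right)} = 7 m^{2}$
$R{\left(-15 \right)} + g 62 = 7 \left(-15\right)^{2} + 912 \cdot 62 = 7 \cdot 225 + 56544 = 1575 + 56544 = 58119$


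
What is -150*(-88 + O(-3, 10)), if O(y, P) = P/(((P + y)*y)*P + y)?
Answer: 937700/71 ≈ 13207.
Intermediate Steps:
O(y, P) = P/(y + P*y*(P + y)) (O(y, P) = P/((y*(P + y))*P + y) = P/(P*y*(P + y) + y) = P/(y + P*y*(P + y)))
-150*(-88 + O(-3, 10)) = -150*(-88 + 10/(-3*(1 + 10**2 + 10*(-3)))) = -150*(-88 + 10*(-1/3)/(1 + 100 - 30)) = -150*(-88 + 10*(-1/3)/71) = -150*(-88 + 10*(-1/3)*(1/71)) = -150*(-88 - 10/213) = -150*(-18754/213) = 937700/71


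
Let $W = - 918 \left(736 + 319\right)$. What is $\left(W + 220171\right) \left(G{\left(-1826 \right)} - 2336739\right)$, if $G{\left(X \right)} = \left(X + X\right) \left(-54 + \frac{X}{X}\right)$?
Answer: $1603784559377$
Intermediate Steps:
$G{\left(X \right)} = - 106 X$ ($G{\left(X \right)} = 2 X \left(-54 + 1\right) = 2 X \left(-53\right) = - 106 X$)
$W = -968490$ ($W = \left(-918\right) 1055 = -968490$)
$\left(W + 220171\right) \left(G{\left(-1826 \right)} - 2336739\right) = \left(-968490 + 220171\right) \left(\left(-106\right) \left(-1826\right) - 2336739\right) = - 748319 \left(193556 - 2336739\right) = \left(-748319\right) \left(-2143183\right) = 1603784559377$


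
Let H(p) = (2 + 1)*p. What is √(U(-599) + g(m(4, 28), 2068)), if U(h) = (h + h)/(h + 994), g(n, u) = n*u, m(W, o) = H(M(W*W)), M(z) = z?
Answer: √15487192390/395 ≈ 315.06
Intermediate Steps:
H(p) = 3*p
m(W, o) = 3*W² (m(W, o) = 3*(W*W) = 3*W²)
U(h) = 2*h/(994 + h) (U(h) = (2*h)/(994 + h) = 2*h/(994 + h))
√(U(-599) + g(m(4, 28), 2068)) = √(2*(-599)/(994 - 599) + (3*4²)*2068) = √(2*(-599)/395 + (3*16)*2068) = √(2*(-599)*(1/395) + 48*2068) = √(-1198/395 + 99264) = √(39208082/395) = √15487192390/395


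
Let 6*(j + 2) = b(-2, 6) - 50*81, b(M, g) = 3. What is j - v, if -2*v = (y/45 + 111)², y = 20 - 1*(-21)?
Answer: 22621471/4050 ≈ 5585.5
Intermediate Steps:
y = 41 (y = 20 + 21 = 41)
j = -1353/2 (j = -2 + (3 - 50*81)/6 = -2 + (3 - 4050)/6 = -2 + (⅙)*(-4047) = -2 - 1349/2 = -1353/2 ≈ -676.50)
v = -12680648/2025 (v = -(41/45 + 111)²/2 = -(5036/45)²/2 = -½*25361296/2025 = -12680648/2025 ≈ -6262.0)
j - v = -1353/2 - 1*(-12680648/2025) = -1353/2 + 12680648/2025 = 22621471/4050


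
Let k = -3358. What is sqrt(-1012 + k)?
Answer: I*sqrt(4370) ≈ 66.106*I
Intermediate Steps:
sqrt(-1012 + k) = sqrt(-1012 - 3358) = sqrt(-4370) = I*sqrt(4370)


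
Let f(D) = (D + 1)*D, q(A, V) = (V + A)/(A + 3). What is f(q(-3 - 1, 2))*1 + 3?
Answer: 9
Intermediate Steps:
q(A, V) = (A + V)/(3 + A)
f(D) = D*(1 + D) (f(D) = (1 + D)*D = D*(1 + D))
f(q(-3 - 1, 2))*1 + 3 = ((((-3 - 1) + 2)/(3 + (-3 - 1)))*(1 + ((-3 - 1) + 2)/(3 + (-3 - 1))))*1 + 3 = (((-4 + 2)/(3 - 4))*(1 + (-4 + 2)/(3 - 4)))*1 + 3 = ((-2/(-1))*(1 - 2/(-1)))*1 + 3 = ((-1*(-2))*(1 - 1*(-2)))*1 + 3 = (2*(1 + 2))*1 + 3 = (2*3)*1 + 3 = 6*1 + 3 = 6 + 3 = 9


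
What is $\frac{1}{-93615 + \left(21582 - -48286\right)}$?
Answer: $- \frac{1}{23747} \approx -4.2111 \cdot 10^{-5}$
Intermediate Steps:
$\frac{1}{-93615 + \left(21582 - -48286\right)} = \frac{1}{-93615 + \left(21582 + 48286\right)} = \frac{1}{-93615 + 69868} = \frac{1}{-23747} = - \frac{1}{23747}$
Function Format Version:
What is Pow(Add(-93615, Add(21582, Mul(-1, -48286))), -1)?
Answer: Rational(-1, 23747) ≈ -4.2111e-5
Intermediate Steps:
Pow(Add(-93615, Add(21582, Mul(-1, -48286))), -1) = Pow(Add(-93615, Add(21582, 48286)), -1) = Pow(Add(-93615, 69868), -1) = Pow(-23747, -1) = Rational(-1, 23747)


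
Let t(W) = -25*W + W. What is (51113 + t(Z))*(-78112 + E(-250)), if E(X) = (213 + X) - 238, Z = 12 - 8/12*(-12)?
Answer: -3968968971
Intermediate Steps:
Z = 20 (Z = 12 - 8*1/12*(-12) = 12 - ⅔*(-12) = 12 + 8 = 20)
t(W) = -24*W
E(X) = -25 + X
(51113 + t(Z))*(-78112 + E(-250)) = (51113 - 24*20)*(-78112 + (-25 - 250)) = (51113 - 480)*(-78112 - 275) = 50633*(-78387) = -3968968971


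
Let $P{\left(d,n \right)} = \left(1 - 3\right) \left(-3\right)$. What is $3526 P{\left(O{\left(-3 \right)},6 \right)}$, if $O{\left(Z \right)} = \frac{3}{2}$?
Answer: $21156$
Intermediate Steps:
$O{\left(Z \right)} = \frac{3}{2}$ ($O{\left(Z \right)} = 3 \cdot \frac{1}{2} = \frac{3}{2}$)
$P{\left(d,n \right)} = 6$ ($P{\left(d,n \right)} = \left(-2\right) \left(-3\right) = 6$)
$3526 P{\left(O{\left(-3 \right)},6 \right)} = 3526 \cdot 6 = 21156$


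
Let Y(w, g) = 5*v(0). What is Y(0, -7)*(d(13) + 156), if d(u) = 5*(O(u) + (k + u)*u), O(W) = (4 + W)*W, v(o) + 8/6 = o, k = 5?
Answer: -48620/3 ≈ -16207.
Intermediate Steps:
v(o) = -4/3 + o
O(W) = W*(4 + W)
Y(w, g) = -20/3 (Y(w, g) = 5*(-4/3 + 0) = 5*(-4/3) = -20/3)
d(u) = 5*u*(4 + u) + 5*u*(5 + u) (d(u) = 5*(u*(4 + u) + (5 + u)*u) = 5*(u*(4 + u) + u*(5 + u)) = 5*u*(4 + u) + 5*u*(5 + u))
Y(0, -7)*(d(13) + 156) = -20*(5*13*(9 + 2*13) + 156)/3 = -20*(5*13*(9 + 26) + 156)/3 = -20*(5*13*35 + 156)/3 = -20*(2275 + 156)/3 = -20/3*2431 = -48620/3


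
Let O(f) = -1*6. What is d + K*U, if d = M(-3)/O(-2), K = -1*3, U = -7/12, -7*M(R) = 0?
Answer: 7/4 ≈ 1.7500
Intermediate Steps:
M(R) = 0 (M(R) = -1/7*0 = 0)
O(f) = -6
U = -7/12 (U = -7*1/12 = -7/12 ≈ -0.58333)
K = -3
d = 0 (d = 0/(-6) = 0*(-1/6) = 0)
d + K*U = 0 - 3*(-7/12) = 0 + 7/4 = 7/4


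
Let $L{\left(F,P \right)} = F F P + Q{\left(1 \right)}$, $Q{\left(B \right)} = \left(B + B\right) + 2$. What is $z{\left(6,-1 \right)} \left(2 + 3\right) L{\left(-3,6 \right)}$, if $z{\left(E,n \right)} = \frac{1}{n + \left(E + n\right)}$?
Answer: $\frac{145}{2} \approx 72.5$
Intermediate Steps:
$Q{\left(B \right)} = 2 + 2 B$ ($Q{\left(B \right)} = 2 B + 2 = 2 + 2 B$)
$L{\left(F,P \right)} = 4 + P F^{2}$ ($L{\left(F,P \right)} = F F P + \left(2 + 2 \cdot 1\right) = F^{2} P + \left(2 + 2\right) = P F^{2} + 4 = 4 + P F^{2}$)
$z{\left(E,n \right)} = \frac{1}{E + 2 n}$
$z{\left(6,-1 \right)} \left(2 + 3\right) L{\left(-3,6 \right)} = \frac{\left(2 + 3\right) \left(4 + 6 \left(-3\right)^{2}\right)}{6 + 2 \left(-1\right)} = \frac{5 \left(4 + 6 \cdot 9\right)}{6 - 2} = \frac{5 \left(4 + 54\right)}{4} = \frac{5 \cdot 58}{4} = \frac{1}{4} \cdot 290 = \frac{145}{2}$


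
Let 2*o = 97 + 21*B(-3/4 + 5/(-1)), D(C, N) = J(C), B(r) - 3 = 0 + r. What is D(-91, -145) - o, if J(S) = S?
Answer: -885/8 ≈ -110.63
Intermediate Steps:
B(r) = 3 + r (B(r) = 3 + (0 + r) = 3 + r)
D(C, N) = C
o = 157/8 (o = (97 + 21*(3 + (-3/4 + 5/(-1))))/2 = (97 + 21*(3 + (-3*¼ + 5*(-1))))/2 = (97 + 21*(3 + (-¾ - 5)))/2 = (97 + 21*(3 - 23/4))/2 = (97 + 21*(-11/4))/2 = (97 - 231/4)/2 = (½)*(157/4) = 157/8 ≈ 19.625)
D(-91, -145) - o = -91 - 1*157/8 = -91 - 157/8 = -885/8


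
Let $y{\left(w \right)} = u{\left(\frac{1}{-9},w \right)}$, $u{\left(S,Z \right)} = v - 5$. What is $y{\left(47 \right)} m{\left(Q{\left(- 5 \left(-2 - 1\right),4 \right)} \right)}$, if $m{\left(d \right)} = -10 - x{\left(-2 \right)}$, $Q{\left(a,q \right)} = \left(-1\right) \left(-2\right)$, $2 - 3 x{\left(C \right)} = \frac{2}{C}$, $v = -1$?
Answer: $66$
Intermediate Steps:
$x{\left(C \right)} = \frac{2}{3} - \frac{2}{3 C}$ ($x{\left(C \right)} = \frac{2}{3} - \frac{2 \frac{1}{C}}{3} = \frac{2}{3} - \frac{2}{3 C}$)
$u{\left(S,Z \right)} = -6$ ($u{\left(S,Z \right)} = -1 - 5 = -6$)
$y{\left(w \right)} = -6$
$Q{\left(a,q \right)} = 2$
$m{\left(d \right)} = -11$ ($m{\left(d \right)} = -10 - \frac{2 \left(-1 - 2\right)}{3 \left(-2\right)} = -10 - \frac{2}{3} \left(- \frac{1}{2}\right) \left(-3\right) = -10 - 1 = -11$)
$y{\left(47 \right)} m{\left(Q{\left(- 5 \left(-2 - 1\right),4 \right)} \right)} = \left(-6\right) \left(-11\right) = 66$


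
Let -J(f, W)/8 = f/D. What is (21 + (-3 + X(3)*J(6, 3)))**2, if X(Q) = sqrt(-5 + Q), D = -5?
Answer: 3492/25 + 1728*I*sqrt(2)/5 ≈ 139.68 + 488.75*I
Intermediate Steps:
J(f, W) = 8*f/5 (J(f, W) = -8*f/(-5) = -8*f*(-1)/5 = -(-8)*f/5 = 8*f/5)
(21 + (-3 + X(3)*J(6, 3)))**2 = (21 + (-3 + sqrt(-5 + 3)*((8/5)*6)))**2 = (21 + (-3 + sqrt(-2)*(48/5)))**2 = (21 + (-3 + (I*sqrt(2))*(48/5)))**2 = (21 + (-3 + 48*I*sqrt(2)/5))**2 = (18 + 48*I*sqrt(2)/5)**2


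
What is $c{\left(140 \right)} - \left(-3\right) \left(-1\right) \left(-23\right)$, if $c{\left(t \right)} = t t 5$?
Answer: $98069$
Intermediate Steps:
$c{\left(t \right)} = 5 t^{2}$ ($c{\left(t \right)} = t^{2} \cdot 5 = 5 t^{2}$)
$c{\left(140 \right)} - \left(-3\right) \left(-1\right) \left(-23\right) = 5 \cdot 140^{2} - \left(-3\right) \left(-1\right) \left(-23\right) = 5 \cdot 19600 - 3 \left(-23\right) = 98000 - -69 = 98000 + 69 = 98069$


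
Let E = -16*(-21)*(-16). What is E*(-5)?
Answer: 26880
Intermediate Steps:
E = -5376 (E = 336*(-16) = -5376)
E*(-5) = -5376*(-5) = 26880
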